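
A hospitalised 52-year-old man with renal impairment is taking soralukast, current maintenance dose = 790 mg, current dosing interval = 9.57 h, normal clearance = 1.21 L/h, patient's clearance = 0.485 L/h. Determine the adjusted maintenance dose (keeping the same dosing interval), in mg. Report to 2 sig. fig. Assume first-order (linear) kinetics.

To keep the same average steady-state level, dosing rate must scale with clearance.
CL ratio = 0.485 / 1.21 = 0.4008
New dose (same interval) = 790 × 0.4008 = 316.6 mg

320 mg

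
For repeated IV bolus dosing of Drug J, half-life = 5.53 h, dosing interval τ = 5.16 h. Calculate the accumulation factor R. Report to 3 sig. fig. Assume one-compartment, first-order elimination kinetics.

k = ln2 / t½ = 0.693147 / 5.53 = 0.1253 h⁻¹
e^(−kτ) = e^(−0.1253 × 5.16) = 0.5239
Accumulation ratio R = 1 / (1 − e^(−kτ)) = 1 / (1 − 0.5239) = 2.100

2.10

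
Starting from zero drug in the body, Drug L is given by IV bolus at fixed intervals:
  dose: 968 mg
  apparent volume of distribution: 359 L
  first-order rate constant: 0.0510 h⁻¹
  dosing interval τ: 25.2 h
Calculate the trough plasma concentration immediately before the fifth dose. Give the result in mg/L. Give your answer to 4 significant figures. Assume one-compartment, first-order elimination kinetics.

1.025 mg/L

C₀ per dose = Dose / Vd = 968 / 359 = 2.696 mg/L
Fraction remaining after one interval: r = e^(−kτ) = e^(−0.05100 × 25.2) = 0.2766
Before dose 5, 4 doses have been given (aged 1τ, 2τ, 3τ, 4τ).
C_trough = C₀ × (r + r² + … + r^4) = C₀ × r(1−r^4)/(1−r)
        = 2.696 × 0.2766 × (1 − 0.005853) / (1 − 0.2766) = 1.025 mg/L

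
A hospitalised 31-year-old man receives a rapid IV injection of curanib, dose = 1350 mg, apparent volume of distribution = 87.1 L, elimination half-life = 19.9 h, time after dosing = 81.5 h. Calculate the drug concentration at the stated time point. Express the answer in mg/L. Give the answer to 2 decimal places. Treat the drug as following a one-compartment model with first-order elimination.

C₀ = Dose / Vd = 1350 / 87.1 = 15.50 mg/L
k = ln2 / t½ = 0.693147 / 19.9 = 0.03483 h⁻¹
C = C₀ · e^(−k·t) = 15.50 × e^(−0.03483 × 81.5)
  = 15.50 × 0.05850 = 0.9068 mg/L

0.91 mg/L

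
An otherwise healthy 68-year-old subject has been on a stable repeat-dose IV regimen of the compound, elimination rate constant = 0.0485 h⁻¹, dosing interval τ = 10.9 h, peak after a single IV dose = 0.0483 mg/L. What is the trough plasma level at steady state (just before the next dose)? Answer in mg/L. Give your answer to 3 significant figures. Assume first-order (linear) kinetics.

0.0693 mg/L

e^(−kτ) = e^(−0.04850 × 10.9) = 0.5894
Accumulation ratio R = 1 / (1 − e^(−kτ)) = 1 / (1 − 0.5894) = 2.435
Steady-state trough = C₀ × R × e^(−kτ) = 0.0483 × 2.435 × 0.5894 = 0.06932 mg/L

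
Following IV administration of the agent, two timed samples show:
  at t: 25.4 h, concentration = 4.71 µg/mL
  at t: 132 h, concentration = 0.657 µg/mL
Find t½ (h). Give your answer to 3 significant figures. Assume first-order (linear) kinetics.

k = ln(C₁/C₂) / (t₂ − t₁) = ln(4.71/0.657) / (132 − 25.4)
  = 1.970 / 106.6 = 0.01848 h⁻¹
t½ = ln2 / k = 0.693147 / 0.01848 = 37.51 h

37.5 h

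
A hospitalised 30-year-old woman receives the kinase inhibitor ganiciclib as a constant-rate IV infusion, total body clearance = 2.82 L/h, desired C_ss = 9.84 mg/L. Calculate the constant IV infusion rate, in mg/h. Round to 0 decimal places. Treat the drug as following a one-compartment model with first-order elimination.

At steady state, infusion rate R₀ = Css × CL = 9.84 × 2.820 = 27.75 mg/h

28 mg/h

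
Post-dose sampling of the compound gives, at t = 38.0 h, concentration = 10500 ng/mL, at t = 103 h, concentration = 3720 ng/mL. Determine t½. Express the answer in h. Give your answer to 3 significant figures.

k = ln(C₁/C₂) / (t₂ − t₁) = ln(10500/3720) / (103 − 38.0)
  = 1.038 / 65.00 = 0.01597 h⁻¹
t½ = ln2 / k = 0.693147 / 0.01597 = 43.40 h

43.4 h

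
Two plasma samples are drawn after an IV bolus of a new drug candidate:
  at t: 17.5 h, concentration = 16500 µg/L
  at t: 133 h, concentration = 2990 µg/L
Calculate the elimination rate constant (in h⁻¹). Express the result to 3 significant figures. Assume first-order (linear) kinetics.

k = ln(C₁/C₂) / (t₂ − t₁) = ln(16500/2990) / (133 − 17.5)
  = 1.708 / 115.5 = 0.01479 h⁻¹

0.0148 h⁻¹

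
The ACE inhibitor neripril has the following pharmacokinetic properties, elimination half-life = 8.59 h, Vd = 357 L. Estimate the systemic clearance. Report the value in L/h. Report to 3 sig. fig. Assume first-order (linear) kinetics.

k = ln2 / t½ = 0.693147 / 8.59 = 0.08069 h⁻¹
CL = k × Vd = 0.08069 × 357 = 28.81 L/h

28.8 L/h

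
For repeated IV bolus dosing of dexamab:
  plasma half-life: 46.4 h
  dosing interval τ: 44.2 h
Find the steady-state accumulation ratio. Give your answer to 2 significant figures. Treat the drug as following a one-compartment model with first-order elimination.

k = ln2 / t½ = 0.693147 / 46.4 = 0.01494 h⁻¹
e^(−kτ) = e^(−0.01494 × 44.2) = 0.5167
Accumulation ratio R = 1 / (1 − e^(−kτ)) = 1 / (1 − 0.5167) = 2.069

2.1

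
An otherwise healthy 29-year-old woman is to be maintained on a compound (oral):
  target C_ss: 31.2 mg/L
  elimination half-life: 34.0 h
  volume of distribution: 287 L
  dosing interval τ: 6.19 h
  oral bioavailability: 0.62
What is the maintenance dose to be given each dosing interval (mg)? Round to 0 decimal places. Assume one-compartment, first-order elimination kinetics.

1823 mg

k = ln2 / t½ = 0.693147 / 34.0 = 0.02039 h⁻¹
CL = k × Vd = 0.02039 × 287 = 5.852 L/h
At steady state, F × (Dose/τ) = Css × CL.
Dose = Css × CL × τ / F = 31.2 × 5.852 × 6.19 / 0.62 = 1823 mg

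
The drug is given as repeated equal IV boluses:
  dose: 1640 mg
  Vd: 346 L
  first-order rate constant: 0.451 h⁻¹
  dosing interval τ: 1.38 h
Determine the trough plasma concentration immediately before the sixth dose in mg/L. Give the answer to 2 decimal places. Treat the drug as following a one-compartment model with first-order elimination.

C₀ per dose = Dose / Vd = 1640 / 346 = 4.740 mg/L
Fraction remaining after one interval: r = e^(−kτ) = e^(−0.4510 × 1.38) = 0.5367
Before dose 6, 5 doses have been given (aged 1τ, 2τ, 3τ, 4τ, 5τ).
C_trough = C₀ × (r + r² + … + r^5) = C₀ × r(1−r^5)/(1−r)
        = 4.740 × 0.5367 × (1 − 0.04453) / (1 − 0.5367) = 5.246 mg/L

5.25 mg/L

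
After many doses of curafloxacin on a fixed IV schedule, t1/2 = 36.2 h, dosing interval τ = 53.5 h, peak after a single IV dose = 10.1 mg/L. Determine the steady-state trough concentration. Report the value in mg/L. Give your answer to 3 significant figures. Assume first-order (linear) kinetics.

5.66 mg/L

k = ln2 / t½ = 0.693147 / 36.2 = 0.01915 h⁻¹
e^(−kτ) = e^(−0.01915 × 53.5) = 0.3590
Accumulation ratio R = 1 / (1 − e^(−kτ)) = 1 / (1 − 0.3590) = 1.560
Steady-state trough = C₀ × R × e^(−kτ) = 10.1 × 1.560 × 0.3590 = 5.656 mg/L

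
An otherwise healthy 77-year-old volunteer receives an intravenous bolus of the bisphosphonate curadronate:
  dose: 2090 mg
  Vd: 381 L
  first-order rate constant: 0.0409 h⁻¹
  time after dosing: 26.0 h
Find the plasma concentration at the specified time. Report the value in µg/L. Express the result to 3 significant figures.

C₀ = Dose / Vd = 2090 / 381 = 5.486 mg/L
C = C₀ · e^(−k·t) = 5.486 × e^(−0.04090 × 26.0)
  = 5.486 × 0.3453 = 1.894 mg/L
Convert: 1.894 mg/L × 1000 = 1894 µg/L

1890 µg/L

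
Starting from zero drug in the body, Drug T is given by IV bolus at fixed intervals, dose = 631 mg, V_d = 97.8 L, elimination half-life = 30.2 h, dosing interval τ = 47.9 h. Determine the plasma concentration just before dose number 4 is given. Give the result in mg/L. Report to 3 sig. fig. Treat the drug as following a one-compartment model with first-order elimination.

3.10 mg/L

C₀ per dose = Dose / Vd = 631 / 97.8 = 6.452 mg/L
k = ln2 / t½ = 0.693147 / 30.2 = 0.02295 h⁻¹
Fraction remaining after one interval: r = e^(−kτ) = e^(−0.02295 × 47.9) = 0.3331
Before dose 4, 3 doses have been given (aged 1τ, 2τ, 3τ).
C_trough = C₀ × (r + r² + … + r^3) = C₀ × r(1−r^3)/(1−r)
        = 6.452 × 0.3331 × (1 − 0.03696) / (1 − 0.3331) = 3.104 mg/L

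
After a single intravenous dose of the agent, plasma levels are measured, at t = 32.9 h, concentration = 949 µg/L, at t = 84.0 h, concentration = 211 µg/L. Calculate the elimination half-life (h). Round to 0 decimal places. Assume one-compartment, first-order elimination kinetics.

24 h

k = ln(C₁/C₂) / (t₂ − t₁) = ln(949/211) / (84.0 − 32.9)
  = 1.504 / 51.10 = 0.02943 h⁻¹
t½ = ln2 / k = 0.693147 / 0.02943 = 23.55 h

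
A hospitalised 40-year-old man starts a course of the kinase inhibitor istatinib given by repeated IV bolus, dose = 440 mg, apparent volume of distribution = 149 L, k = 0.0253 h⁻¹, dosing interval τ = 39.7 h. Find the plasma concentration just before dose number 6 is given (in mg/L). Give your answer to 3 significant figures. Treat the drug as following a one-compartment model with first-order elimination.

C₀ per dose = Dose / Vd = 440 / 149 = 2.953 mg/L
Fraction remaining after one interval: r = e^(−kτ) = e^(−0.02530 × 39.7) = 0.3663
Before dose 6, 5 doses have been given (aged 1τ, 2τ, 3τ, 4τ, 5τ).
C_trough = C₀ × (r + r² + … + r^5) = C₀ × r(1−r^5)/(1−r)
        = 2.953 × 0.3663 × (1 − 0.006595) / (1 − 0.3663) = 1.696 mg/L

1.70 mg/L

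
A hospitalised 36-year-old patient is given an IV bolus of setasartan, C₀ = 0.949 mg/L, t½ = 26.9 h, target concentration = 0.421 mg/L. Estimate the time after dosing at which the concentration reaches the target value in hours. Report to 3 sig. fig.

k = ln2 / t½ = 0.693147 / 26.9 = 0.02577 h⁻¹
t = ln(C₀ / C) / k = ln(0.9490 / 0.421) / 0.02577
  = ln(2.254) / 0.02577 = 0.8127 / 0.02577 = 31.54 h

31.5 h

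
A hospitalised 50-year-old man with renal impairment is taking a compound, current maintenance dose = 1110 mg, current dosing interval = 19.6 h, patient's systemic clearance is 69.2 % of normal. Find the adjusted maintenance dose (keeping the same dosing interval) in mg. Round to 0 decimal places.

To keep the same average steady-state level, dosing rate must scale with clearance.
CL ratio = 69.2 / 100 = 0.6920
New dose (same interval) = 1110 × 0.6920 = 768.1 mg

768 mg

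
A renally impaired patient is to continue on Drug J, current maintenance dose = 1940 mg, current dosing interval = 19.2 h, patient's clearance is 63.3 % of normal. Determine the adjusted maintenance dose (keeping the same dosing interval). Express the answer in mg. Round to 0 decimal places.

To keep the same average steady-state level, dosing rate must scale with clearance.
CL ratio = 63.3 / 100 = 0.6330
New dose (same interval) = 1940 × 0.6330 = 1228 mg

1228 mg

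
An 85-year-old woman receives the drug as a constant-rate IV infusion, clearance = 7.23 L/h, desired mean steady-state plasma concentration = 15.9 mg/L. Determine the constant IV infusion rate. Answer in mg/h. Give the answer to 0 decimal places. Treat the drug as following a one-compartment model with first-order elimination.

115 mg/h

At steady state, infusion rate R₀ = Css × CL = 15.9 × 7.230 = 115.0 mg/h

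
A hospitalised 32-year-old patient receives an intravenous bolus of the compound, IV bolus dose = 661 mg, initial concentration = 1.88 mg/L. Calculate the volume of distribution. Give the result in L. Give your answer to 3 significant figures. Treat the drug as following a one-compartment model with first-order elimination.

352 L

Vd = Dose / C₀ = 661.0 / 1.88 = 351.6 L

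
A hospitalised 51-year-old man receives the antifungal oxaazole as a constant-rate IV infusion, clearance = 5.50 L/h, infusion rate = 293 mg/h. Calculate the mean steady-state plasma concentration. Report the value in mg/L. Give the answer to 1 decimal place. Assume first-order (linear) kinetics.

53.3 mg/L

At steady state Css = R₀ / CL = 293 / 5.500 = 53.27 mg/L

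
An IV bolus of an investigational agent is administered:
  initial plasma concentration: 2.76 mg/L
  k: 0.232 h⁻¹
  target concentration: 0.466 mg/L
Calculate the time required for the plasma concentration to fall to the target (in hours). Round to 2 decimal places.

t = ln(C₀ / C) / k = ln(2.760 / 0.466) / 0.2320
  = ln(5.923) / 0.2320 = 1.779 / 0.2320 = 7.668 h

7.67 h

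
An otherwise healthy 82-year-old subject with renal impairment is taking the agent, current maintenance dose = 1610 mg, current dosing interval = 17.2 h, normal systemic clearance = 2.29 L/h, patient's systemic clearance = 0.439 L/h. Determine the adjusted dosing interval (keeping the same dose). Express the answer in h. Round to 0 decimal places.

To keep the same average steady-state level, dosing rate must scale with clearance.
CL ratio = 0.439 / 2.29 = 0.1917
New interval (same dose) = 17.2 / 0.1917 = 89.72 h

90 h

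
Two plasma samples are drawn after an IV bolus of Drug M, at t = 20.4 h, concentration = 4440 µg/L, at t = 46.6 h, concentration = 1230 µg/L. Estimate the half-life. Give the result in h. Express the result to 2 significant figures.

14 h

k = ln(C₁/C₂) / (t₂ − t₁) = ln(4440/1230) / (46.6 − 20.4)
  = 1.284 / 26.20 = 0.04901 h⁻¹
t½ = ln2 / k = 0.693147 / 0.04901 = 14.14 h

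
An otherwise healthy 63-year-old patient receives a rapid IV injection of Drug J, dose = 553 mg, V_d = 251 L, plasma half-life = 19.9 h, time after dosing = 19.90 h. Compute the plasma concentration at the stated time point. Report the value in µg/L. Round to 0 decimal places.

1102 µg/L

C₀ = Dose / Vd = 553.0 / 251 = 2.203 mg/L
k = ln2 / t½ = 0.693147 / 19.9 = 0.03483 h⁻¹
t / t½ = 19.90 / 19.9 = 1 half-lives
C = C₀ × (1/2)^1 = 2.203 × 0.5000 = 1.102 mg/L
Convert: 1.102 mg/L × 1000 = 1102 µg/L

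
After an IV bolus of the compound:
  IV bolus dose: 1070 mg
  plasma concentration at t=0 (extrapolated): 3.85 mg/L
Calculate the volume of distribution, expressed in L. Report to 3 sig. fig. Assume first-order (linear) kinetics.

278 L

Vd = Dose / C₀ = 1070 / 3.85 = 277.9 L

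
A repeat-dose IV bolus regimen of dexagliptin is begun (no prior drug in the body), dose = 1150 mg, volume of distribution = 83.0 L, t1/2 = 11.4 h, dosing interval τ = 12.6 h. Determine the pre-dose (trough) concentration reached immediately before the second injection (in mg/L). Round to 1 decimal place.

C₀ per dose = Dose / Vd = 1150 / 83.0 = 13.86 mg/L
k = ln2 / t½ = 0.693147 / 11.4 = 0.06080 h⁻¹
Fraction remaining after one interval: r = e^(−kτ) = e^(−0.06080 × 12.6) = 0.4648
Before dose 2, 1 dose has been given (aged 1τ).
C_trough = C₀ × r = 13.86 × 0.4648 = 6.442 mg/L

6.4 mg/L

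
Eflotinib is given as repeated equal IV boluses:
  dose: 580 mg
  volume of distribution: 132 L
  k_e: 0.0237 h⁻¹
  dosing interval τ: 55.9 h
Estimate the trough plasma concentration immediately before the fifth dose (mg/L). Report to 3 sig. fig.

1.58 mg/L

C₀ per dose = Dose / Vd = 580 / 132 = 4.394 mg/L
Fraction remaining after one interval: r = e^(−kτ) = e^(−0.02370 × 55.9) = 0.2658
Before dose 5, 4 doses have been given (aged 1τ, 2τ, 3τ, 4τ).
C_trough = C₀ × (r + r² + … + r^4) = C₀ × r(1−r^4)/(1−r)
        = 4.394 × 0.2658 × (1 − 0.004991) / (1 − 0.2658) = 1.583 mg/L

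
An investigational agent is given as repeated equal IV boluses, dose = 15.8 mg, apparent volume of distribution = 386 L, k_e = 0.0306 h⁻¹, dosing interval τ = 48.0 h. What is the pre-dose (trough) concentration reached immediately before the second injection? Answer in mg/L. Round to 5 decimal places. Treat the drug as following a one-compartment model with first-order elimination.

0.00942 mg/L

C₀ per dose = Dose / Vd = 15.8 / 386 = 0.04093 mg/L
Fraction remaining after one interval: r = e^(−kτ) = e^(−0.03060 × 48.0) = 0.2302
Before dose 2, 1 dose has been given (aged 1τ).
C_trough = C₀ × r = 0.04093 × 0.2302 = 0.009422 mg/L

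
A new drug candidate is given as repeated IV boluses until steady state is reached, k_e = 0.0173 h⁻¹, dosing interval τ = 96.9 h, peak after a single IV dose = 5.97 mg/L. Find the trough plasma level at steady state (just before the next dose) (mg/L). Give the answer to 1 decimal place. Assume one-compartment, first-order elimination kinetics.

1.4 mg/L

e^(−kτ) = e^(−0.01730 × 96.9) = 0.1871
Accumulation ratio R = 1 / (1 − e^(−kτ)) = 1 / (1 − 0.1871) = 1.230
Steady-state trough = C₀ × R × e^(−kτ) = 5.97 × 1.230 × 0.1871 = 1.374 mg/L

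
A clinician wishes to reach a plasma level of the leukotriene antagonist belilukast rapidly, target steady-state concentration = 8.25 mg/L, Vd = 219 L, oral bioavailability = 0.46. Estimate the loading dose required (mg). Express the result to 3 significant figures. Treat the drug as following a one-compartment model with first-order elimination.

3930 mg

LD = Css × Vd / F = 8.25 × 219 / 0.46 = 3928 mg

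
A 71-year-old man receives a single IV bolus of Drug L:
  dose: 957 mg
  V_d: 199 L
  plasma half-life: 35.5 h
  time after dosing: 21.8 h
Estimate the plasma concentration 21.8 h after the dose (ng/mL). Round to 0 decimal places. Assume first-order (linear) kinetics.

C₀ = Dose / Vd = 957.0 / 199 = 4.809 mg/L
k = ln2 / t½ = 0.693147 / 35.5 = 0.01953 h⁻¹
C = C₀ · e^(−k·t) = 4.809 × e^(−0.01953 × 21.8)
  = 4.809 × 0.6533 = 3.142 mg/L
Convert: 3.142 mg/L × 1000 = 3142 ng/mL

3142 ng/mL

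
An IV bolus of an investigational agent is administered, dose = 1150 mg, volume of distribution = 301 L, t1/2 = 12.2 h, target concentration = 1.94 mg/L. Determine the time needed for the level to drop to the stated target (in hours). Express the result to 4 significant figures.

11.93 h

C₀ = Dose / Vd = 1150 / 301 = 3.821 mg/L
k = ln2 / t½ = 0.693147 / 12.2 = 0.05682 h⁻¹
t = ln(C₀ / C) / k = ln(3.821 / 1.94) / 0.05682
  = ln(1.970) / 0.05682 = 0.6780 / 0.05682 = 11.93 h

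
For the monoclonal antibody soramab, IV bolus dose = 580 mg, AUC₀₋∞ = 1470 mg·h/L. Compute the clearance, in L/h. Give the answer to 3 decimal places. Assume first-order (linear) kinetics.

0.395 L/h

CL = Dose / AUC = 580 / 1470 = 0.3946 L/h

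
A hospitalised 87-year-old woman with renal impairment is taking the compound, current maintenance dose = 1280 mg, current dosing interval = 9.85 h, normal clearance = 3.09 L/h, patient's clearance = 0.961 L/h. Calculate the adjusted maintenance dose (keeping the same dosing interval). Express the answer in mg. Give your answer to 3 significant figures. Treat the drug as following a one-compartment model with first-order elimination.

398 mg

To keep the same average steady-state level, dosing rate must scale with clearance.
CL ratio = 0.961 / 3.09 = 0.3110
New dose (same interval) = 1280 × 0.3110 = 398.1 mg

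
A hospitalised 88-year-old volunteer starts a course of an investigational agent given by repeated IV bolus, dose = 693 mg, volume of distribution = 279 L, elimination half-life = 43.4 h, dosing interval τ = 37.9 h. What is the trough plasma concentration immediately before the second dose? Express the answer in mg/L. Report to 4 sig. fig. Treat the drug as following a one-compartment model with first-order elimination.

C₀ per dose = Dose / Vd = 693 / 279 = 2.484 mg/L
k = ln2 / t½ = 0.693147 / 43.4 = 0.01597 h⁻¹
Fraction remaining after one interval: r = e^(−kτ) = e^(−0.01597 × 37.9) = 0.5459
Before dose 2, 1 dose has been given (aged 1τ).
C_trough = C₀ × r = 2.484 × 0.5459 = 1.356 mg/L

1.356 mg/L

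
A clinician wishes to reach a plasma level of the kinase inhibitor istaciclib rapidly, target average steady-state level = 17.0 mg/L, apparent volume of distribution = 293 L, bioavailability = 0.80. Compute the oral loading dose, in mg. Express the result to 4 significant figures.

6226 mg

LD = Css × Vd / F = 17.0 × 293 / 0.80 = 6226 mg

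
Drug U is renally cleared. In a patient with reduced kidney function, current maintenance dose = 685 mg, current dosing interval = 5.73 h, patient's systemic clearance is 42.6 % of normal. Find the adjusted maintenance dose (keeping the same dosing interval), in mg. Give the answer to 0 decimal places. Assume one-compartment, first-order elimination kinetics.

292 mg

To keep the same average steady-state level, dosing rate must scale with clearance.
CL ratio = 42.6 / 100 = 0.4260
New dose (same interval) = 685 × 0.4260 = 291.8 mg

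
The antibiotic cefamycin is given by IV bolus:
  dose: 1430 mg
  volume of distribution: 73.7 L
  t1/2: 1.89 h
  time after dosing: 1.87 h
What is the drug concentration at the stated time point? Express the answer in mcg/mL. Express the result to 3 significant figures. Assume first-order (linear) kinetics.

9.77 mcg/mL

C₀ = Dose / Vd = 1430 / 73.7 = 19.40 mg/L
k = ln2 / t½ = 0.693147 / 1.89 = 0.3667 h⁻¹
C = C₀ · e^(−k·t) = 19.40 × e^(−0.3667 × 1.87)
  = 19.40 × 0.5037 = 9.772 mg/L
(9.772 mg/L = 9.772 mcg/mL)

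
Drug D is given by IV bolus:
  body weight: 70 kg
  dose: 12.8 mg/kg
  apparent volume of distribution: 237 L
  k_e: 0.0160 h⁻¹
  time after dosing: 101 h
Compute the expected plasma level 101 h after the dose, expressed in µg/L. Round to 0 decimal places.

751 µg/L

Total dose = 12.8 × 70 = 896.0 mg
C₀ = Dose / Vd = 896.0 / 237 = 3.781 mg/L
C = C₀ · e^(−k·t) = 3.781 × e^(−0.01600 × 101)
  = 3.781 × 0.1987 = 0.7513 mg/L
Convert: 0.7513 mg/L × 1000 = 751.3 µg/L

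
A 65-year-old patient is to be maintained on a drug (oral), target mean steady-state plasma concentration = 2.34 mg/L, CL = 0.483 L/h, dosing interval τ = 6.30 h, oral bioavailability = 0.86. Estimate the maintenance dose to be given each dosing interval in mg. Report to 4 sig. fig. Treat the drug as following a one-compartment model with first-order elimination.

At steady state, F × (Dose/τ) = Css × CL.
Dose = Css × CL × τ / F = 2.34 × 0.4830 × 6.30 / 0.86 = 8.280 mg

8.280 mg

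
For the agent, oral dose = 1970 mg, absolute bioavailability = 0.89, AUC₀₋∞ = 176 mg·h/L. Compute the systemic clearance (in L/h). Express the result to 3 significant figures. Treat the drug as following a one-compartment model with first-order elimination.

CL = F·Dose / AUC = 0.89 × 1970 / 176 = 9.962 L/h

9.96 L/h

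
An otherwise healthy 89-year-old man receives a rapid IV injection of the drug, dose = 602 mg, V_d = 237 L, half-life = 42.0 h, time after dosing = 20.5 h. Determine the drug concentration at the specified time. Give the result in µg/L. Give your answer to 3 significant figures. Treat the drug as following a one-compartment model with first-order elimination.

C₀ = Dose / Vd = 602.0 / 237 = 2.540 mg/L
k = ln2 / t½ = 0.693147 / 42.0 = 0.01650 h⁻¹
C = C₀ · e^(−k·t) = 2.540 × e^(−0.01650 × 20.5)
  = 2.540 × 0.7130 = 1.811 mg/L
Convert: 1.811 mg/L × 1000 = 1811 µg/L

1810 µg/L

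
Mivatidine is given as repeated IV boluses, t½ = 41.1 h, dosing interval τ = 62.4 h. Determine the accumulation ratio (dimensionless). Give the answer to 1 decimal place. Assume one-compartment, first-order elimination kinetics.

1.5

k = ln2 / t½ = 0.693147 / 41.1 = 0.01686 h⁻¹
e^(−kτ) = e^(−0.01686 × 62.4) = 0.3492
Accumulation ratio R = 1 / (1 − e^(−kτ)) = 1 / (1 − 0.3492) = 1.537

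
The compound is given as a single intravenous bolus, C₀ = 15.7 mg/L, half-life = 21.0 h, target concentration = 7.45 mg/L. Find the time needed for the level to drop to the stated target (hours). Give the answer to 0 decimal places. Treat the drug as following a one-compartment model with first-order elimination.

23 h

k = ln2 / t½ = 0.693147 / 21.0 = 0.03301 h⁻¹
t = ln(C₀ / C) / k = ln(15.70 / 7.45) / 0.03301
  = ln(2.107) / 0.03301 = 0.7453 / 0.03301 = 22.58 h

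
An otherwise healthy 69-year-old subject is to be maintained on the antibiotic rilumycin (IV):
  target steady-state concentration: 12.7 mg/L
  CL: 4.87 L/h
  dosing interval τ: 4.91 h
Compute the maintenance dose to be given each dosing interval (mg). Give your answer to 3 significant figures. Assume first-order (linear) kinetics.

304 mg

At steady state, Dose/τ = Css × CL.
Dose = Css × CL × τ = 12.7 × 4.870 × 4.91 = 303.7 mg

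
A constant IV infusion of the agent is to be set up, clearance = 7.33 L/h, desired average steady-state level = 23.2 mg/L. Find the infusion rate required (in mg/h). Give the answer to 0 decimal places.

At steady state, infusion rate R₀ = Css × CL = 23.2 × 7.330 = 170.1 mg/h

170 mg/h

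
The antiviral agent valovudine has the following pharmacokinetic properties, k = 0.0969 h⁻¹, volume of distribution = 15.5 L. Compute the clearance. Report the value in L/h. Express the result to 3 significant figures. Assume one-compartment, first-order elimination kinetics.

1.50 L/h

CL = k × Vd = 0.0969 × 15.5 = 1.502 L/h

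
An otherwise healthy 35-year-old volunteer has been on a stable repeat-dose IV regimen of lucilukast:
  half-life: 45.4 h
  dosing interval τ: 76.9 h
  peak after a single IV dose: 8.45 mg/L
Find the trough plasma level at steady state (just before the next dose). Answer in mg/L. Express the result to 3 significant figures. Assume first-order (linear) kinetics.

k = ln2 / t½ = 0.693147 / 45.4 = 0.01527 h⁻¹
e^(−kτ) = e^(−0.01527 × 76.9) = 0.3090
Accumulation ratio R = 1 / (1 − e^(−kτ)) = 1 / (1 − 0.3090) = 1.447
Steady-state trough = C₀ × R × e^(−kτ) = 8.45 × 1.447 × 0.3090 = 3.778 mg/L

3.78 mg/L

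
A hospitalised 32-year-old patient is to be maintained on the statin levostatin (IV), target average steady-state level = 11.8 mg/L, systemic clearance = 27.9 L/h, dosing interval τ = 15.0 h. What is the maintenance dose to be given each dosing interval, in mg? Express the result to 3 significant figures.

4940 mg

At steady state, Dose/τ = Css × CL.
Dose = Css × CL × τ = 11.8 × 27.90 × 15.0 = 4938 mg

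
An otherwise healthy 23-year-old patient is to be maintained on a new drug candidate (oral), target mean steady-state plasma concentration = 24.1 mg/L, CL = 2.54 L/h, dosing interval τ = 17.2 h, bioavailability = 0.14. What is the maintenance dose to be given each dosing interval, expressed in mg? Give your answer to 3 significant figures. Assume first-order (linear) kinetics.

7520 mg

At steady state, F × (Dose/τ) = Css × CL.
Dose = Css × CL × τ / F = 24.1 × 2.540 × 17.2 / 0.14 = 7521 mg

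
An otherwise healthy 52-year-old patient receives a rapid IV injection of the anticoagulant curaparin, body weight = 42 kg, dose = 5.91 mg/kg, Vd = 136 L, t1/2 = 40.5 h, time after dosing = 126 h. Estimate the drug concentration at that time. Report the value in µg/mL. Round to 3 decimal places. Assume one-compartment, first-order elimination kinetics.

Total dose = 5.91 × 42 = 248.2 mg
C₀ = Dose / Vd = 248.2 / 136 = 1.825 mg/L
k = ln2 / t½ = 0.693147 / 40.5 = 0.01711 h⁻¹
C = C₀ · e^(−k·t) = 1.825 × e^(−0.01711 × 126)
  = 1.825 × 0.1158 = 0.2113 mg/L
(0.2113 mg/L = 0.2113 µg/mL)

0.211 µg/mL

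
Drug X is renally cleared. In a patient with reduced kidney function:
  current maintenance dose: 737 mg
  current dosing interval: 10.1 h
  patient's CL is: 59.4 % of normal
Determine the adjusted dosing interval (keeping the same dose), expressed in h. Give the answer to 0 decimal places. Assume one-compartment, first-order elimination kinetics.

17 h

To keep the same average steady-state level, dosing rate must scale with clearance.
CL ratio = 59.4 / 100 = 0.5940
New interval (same dose) = 10.1 / 0.5940 = 17.00 h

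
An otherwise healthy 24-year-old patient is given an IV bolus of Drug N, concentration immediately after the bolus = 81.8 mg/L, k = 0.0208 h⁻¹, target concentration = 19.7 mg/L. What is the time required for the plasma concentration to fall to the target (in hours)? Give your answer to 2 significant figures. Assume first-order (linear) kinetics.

68 h

t = ln(C₀ / C) / k = ln(81.80 / 19.7) / 0.02080
  = ln(4.152) / 0.02080 = 1.424 / 0.02080 = 68.46 h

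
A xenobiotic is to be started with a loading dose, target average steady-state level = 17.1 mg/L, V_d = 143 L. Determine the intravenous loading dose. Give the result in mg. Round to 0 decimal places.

2445 mg

LD = Css × Vd = 17.1 × 143 = 2445 mg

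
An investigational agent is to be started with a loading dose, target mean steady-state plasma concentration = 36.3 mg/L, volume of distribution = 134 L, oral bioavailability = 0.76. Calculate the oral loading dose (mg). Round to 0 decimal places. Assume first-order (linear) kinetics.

LD = Css × Vd / F = 36.3 × 134 / 0.76 = 6400 mg

6400 mg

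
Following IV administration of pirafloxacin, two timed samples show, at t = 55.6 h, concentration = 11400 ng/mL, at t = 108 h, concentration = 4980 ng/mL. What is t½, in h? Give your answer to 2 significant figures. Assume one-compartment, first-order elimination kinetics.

k = ln(C₁/C₂) / (t₂ − t₁) = ln(11400/4980) / (108 − 55.6)
  = 0.8282 / 52.40 = 0.01581 h⁻¹
t½ = ln2 / k = 0.693147 / 0.01581 = 43.84 h

44 h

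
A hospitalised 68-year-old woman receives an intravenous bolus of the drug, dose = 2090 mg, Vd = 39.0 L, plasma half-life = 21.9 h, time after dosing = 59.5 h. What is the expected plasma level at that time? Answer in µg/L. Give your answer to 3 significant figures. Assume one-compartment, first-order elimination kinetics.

C₀ = Dose / Vd = 2090 / 39.0 = 53.59 mg/L
k = ln2 / t½ = 0.693147 / 21.9 = 0.03165 h⁻¹
C = C₀ · e^(−k·t) = 53.59 × e^(−0.03165 × 59.5)
  = 53.59 × 0.1521 = 8.151 mg/L
Convert: 8.151 mg/L × 1000 = 8151 µg/L

8150 µg/L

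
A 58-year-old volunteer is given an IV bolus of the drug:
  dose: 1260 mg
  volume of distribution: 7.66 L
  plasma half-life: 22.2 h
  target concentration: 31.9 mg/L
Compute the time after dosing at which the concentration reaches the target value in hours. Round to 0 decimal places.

C₀ = Dose / Vd = 1260 / 7.66 = 164.5 mg/L
k = ln2 / t½ = 0.693147 / 22.2 = 0.03122 h⁻¹
t = ln(C₀ / C) / k = ln(164.5 / 31.9) / 0.03122
  = ln(5.157) / 0.03122 = 1.640 / 0.03122 = 52.53 h

53 h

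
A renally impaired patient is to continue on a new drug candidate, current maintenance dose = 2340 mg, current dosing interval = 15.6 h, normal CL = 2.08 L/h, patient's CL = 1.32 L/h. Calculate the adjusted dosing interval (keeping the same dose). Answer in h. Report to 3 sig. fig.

To keep the same average steady-state level, dosing rate must scale with clearance.
CL ratio = 1.32 / 2.08 = 0.6346
New interval (same dose) = 15.6 / 0.6346 = 24.58 h

24.6 h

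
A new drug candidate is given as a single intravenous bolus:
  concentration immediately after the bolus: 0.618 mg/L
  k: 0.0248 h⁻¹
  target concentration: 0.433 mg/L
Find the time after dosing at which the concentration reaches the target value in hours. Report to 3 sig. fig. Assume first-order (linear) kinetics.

14.3 h

t = ln(C₀ / C) / k = ln(0.6180 / 0.433) / 0.02480
  = ln(1.427) / 0.02480 = 0.3556 / 0.02480 = 14.34 h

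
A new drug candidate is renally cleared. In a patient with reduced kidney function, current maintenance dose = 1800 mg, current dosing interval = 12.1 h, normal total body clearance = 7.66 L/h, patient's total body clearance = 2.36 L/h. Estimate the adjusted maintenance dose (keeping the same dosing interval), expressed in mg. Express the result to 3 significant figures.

555 mg

To keep the same average steady-state level, dosing rate must scale with clearance.
CL ratio = 2.36 / 7.66 = 0.3081
New dose (same interval) = 1800 × 0.3081 = 554.6 mg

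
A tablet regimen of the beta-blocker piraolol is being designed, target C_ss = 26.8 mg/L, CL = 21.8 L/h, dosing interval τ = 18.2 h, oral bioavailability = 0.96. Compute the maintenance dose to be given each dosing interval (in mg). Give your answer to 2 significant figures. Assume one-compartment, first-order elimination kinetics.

At steady state, F × (Dose/τ) = Css × CL.
Dose = Css × CL × τ / F = 26.8 × 21.80 × 18.2 / 0.96 = 11080 mg

11000 mg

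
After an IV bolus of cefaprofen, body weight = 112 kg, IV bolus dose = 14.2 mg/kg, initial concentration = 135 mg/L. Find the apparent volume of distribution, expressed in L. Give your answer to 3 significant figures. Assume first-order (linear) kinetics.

Dose = 14.2 × 112 = 1590 mg
Vd = Dose / C₀ = 1590 / 135 = 11.78 L

11.8 L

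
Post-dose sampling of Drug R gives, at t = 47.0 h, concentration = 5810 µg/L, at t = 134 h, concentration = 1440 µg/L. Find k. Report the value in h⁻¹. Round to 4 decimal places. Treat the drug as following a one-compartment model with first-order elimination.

k = ln(C₁/C₂) / (t₂ − t₁) = ln(5810/1440) / (134 − 47.0)
  = 1.395 / 87.00 = 0.01603 h⁻¹

0.0160 h⁻¹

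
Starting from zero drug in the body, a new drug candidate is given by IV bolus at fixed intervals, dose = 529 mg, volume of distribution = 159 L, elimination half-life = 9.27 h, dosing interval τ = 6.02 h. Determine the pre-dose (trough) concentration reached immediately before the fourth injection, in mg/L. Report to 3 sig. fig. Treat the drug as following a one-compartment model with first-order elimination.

4.34 mg/L

C₀ per dose = Dose / Vd = 529 / 159 = 3.327 mg/L
k = ln2 / t½ = 0.693147 / 9.27 = 0.07477 h⁻¹
Fraction remaining after one interval: r = e^(−kτ) = e^(−0.07477 × 6.02) = 0.6376
Before dose 4, 3 doses have been given (aged 1τ, 2τ, 3τ).
C_trough = C₀ × (r + r² + … + r^3) = C₀ × r(1−r^3)/(1−r)
        = 3.327 × 0.6376 × (1 − 0.2592) / (1 − 0.6376) = 4.336 mg/L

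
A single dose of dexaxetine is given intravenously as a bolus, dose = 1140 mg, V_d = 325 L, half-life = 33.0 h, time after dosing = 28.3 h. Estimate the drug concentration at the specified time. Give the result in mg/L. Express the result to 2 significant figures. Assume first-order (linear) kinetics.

1.9 mg/L

C₀ = Dose / Vd = 1140 / 325 = 3.508 mg/L
k = ln2 / t½ = 0.693147 / 33.0 = 0.02100 h⁻¹
C = C₀ · e^(−k·t) = 3.508 × e^(−0.02100 × 28.3)
  = 3.508 × 0.5519 = 1.936 mg/L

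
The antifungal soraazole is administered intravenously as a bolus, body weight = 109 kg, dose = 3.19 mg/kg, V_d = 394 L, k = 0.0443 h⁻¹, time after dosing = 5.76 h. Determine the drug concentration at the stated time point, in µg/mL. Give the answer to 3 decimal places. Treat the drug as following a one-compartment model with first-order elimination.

0.684 µg/mL

Total dose = 3.19 × 109 = 347.7 mg
C₀ = Dose / Vd = 347.7 / 394 = 0.8825 mg/L
C = C₀ · e^(−k·t) = 0.8825 × e^(−0.04430 × 5.76)
  = 0.8825 × 0.7748 = 0.6838 mg/L
(0.6838 mg/L = 0.6838 µg/mL)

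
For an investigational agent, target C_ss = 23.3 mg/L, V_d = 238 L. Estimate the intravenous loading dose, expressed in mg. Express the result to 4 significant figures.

LD = Css × Vd = 23.3 × 238 = 5545 mg

5545 mg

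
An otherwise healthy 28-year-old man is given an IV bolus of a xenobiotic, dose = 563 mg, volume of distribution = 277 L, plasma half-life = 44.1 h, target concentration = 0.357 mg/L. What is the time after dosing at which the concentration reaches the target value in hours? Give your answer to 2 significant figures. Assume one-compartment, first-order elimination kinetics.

C₀ = Dose / Vd = 563.0 / 277 = 2.032 mg/L
k = ln2 / t½ = 0.693147 / 44.1 = 0.01572 h⁻¹
t = ln(C₀ / C) / k = ln(2.032 / 0.357) / 0.01572
  = ln(5.692) / 0.01572 = 1.739 / 0.01572 = 110.6 h

110 h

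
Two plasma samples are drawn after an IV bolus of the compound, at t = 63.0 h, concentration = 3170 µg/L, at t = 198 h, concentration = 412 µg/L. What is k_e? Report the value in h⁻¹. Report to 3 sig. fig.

0.0151 h⁻¹

k = ln(C₁/C₂) / (t₂ − t₁) = ln(3170/412) / (198 − 63.0)
  = 2.040 / 135.0 = 0.01511 h⁻¹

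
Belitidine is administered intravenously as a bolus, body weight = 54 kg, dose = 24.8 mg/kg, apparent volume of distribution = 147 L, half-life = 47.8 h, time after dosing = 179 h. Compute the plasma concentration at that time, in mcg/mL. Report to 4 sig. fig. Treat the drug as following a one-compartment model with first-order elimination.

Total dose = 24.8 × 54 = 1339 mg
C₀ = Dose / Vd = 1339 / 147 = 9.109 mg/L
k = ln2 / t½ = 0.693147 / 47.8 = 0.01450 h⁻¹
C = C₀ · e^(−k·t) = 9.109 × e^(−0.01450 × 179)
  = 9.109 × 0.07461 = 0.6796 mg/L
(0.6796 mg/L = 0.6796 mcg/mL)

0.6796 mcg/mL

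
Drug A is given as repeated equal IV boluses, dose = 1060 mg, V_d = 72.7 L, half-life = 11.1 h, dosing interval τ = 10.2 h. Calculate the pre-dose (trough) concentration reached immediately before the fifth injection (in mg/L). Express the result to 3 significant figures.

C₀ per dose = Dose / Vd = 1060 / 72.7 = 14.58 mg/L
k = ln2 / t½ = 0.693147 / 11.1 = 0.06245 h⁻¹
Fraction remaining after one interval: r = e^(−kτ) = e^(−0.06245 × 10.2) = 0.5289
Before dose 5, 4 doses have been given (aged 1τ, 2τ, 3τ, 4τ).
C_trough = C₀ × (r + r² + … + r^4) = C₀ × r(1−r^4)/(1−r)
        = 14.58 × 0.5289 × (1 − 0.07825) / (1 − 0.5289) = 15.09 mg/L

15.1 mg/L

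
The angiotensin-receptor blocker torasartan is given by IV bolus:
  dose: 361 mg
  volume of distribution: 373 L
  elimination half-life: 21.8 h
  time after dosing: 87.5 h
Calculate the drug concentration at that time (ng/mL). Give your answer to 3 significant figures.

59.9 ng/mL

C₀ = Dose / Vd = 361.0 / 373 = 0.9678 mg/L
k = ln2 / t½ = 0.693147 / 21.8 = 0.03180 h⁻¹
C = C₀ · e^(−k·t) = 0.9678 × e^(−0.03180 × 87.5)
  = 0.9678 × 0.06188 = 0.05989 mg/L
Convert: 0.05989 mg/L × 1000 = 59.89 ng/mL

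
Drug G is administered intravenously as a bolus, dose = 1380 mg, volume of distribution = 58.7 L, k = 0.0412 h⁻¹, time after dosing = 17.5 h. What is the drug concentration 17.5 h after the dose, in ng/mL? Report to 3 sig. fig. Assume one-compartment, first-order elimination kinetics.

11400 ng/mL

C₀ = Dose / Vd = 1380 / 58.7 = 23.51 mg/L
C = C₀ · e^(−k·t) = 23.51 × e^(−0.04120 × 17.5)
  = 23.51 × 0.4863 = 11.43 mg/L
Convert: 11.43 mg/L × 1000 = 11430 ng/mL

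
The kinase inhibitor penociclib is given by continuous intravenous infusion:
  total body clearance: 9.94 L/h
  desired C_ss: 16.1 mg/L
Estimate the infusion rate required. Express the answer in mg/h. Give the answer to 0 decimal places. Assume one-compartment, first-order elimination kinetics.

160 mg/h

At steady state, infusion rate R₀ = Css × CL = 16.1 × 9.940 = 160.0 mg/h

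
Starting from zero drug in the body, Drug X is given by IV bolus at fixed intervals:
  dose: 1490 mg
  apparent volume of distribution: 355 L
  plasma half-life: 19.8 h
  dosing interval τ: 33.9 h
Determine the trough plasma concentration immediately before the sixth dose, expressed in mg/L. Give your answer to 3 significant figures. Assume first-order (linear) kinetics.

1.84 mg/L

C₀ per dose = Dose / Vd = 1490 / 355 = 4.197 mg/L
k = ln2 / t½ = 0.693147 / 19.8 = 0.03501 h⁻¹
Fraction remaining after one interval: r = e^(−kτ) = e^(−0.03501 × 33.9) = 0.3052
Before dose 6, 5 doses have been given (aged 1τ, 2τ, 3τ, 4τ, 5τ).
C_trough = C₀ × (r + r² + … + r^5) = C₀ × r(1−r^5)/(1−r)
        = 4.197 × 0.3052 × (1 − 0.002648) / (1 − 0.3052) = 1.839 mg/L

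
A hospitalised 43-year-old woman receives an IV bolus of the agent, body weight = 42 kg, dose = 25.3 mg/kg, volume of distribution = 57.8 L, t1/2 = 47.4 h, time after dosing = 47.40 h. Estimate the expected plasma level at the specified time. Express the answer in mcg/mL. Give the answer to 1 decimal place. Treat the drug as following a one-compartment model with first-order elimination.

9.2 mcg/mL

Total dose = 25.3 × 42 = 1063 mg
C₀ = Dose / Vd = 1063 / 57.8 = 18.39 mg/L
k = ln2 / t½ = 0.693147 / 47.4 = 0.01462 h⁻¹
t / t½ = 47.40 / 47.4 = 1 half-lives
C = C₀ × (1/2)^1 = 18.39 × 0.5000 = 9.195 mg/L
(9.195 mg/L = 9.195 mcg/mL)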